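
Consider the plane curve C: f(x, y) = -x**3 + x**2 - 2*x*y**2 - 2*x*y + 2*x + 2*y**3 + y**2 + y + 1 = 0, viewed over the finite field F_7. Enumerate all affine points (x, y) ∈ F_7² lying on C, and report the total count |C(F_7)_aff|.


Affine F_7-points: {(2, 5), (5, 1), (5, 6), (6, 2), (6, 3), (6, 4)}; count = 6.

For each of the 49 pairs (x, y) ∈ F_7², evaluate f(x, y) mod 7. Record the zeros.
  x = 0: [0↦1, 1↦5, 2↦2, 3↦4, 4↦2, 5↦1, 6↦6]  zeros at y ∈ ∅
  x = 1: [0↦3, 1↦3, 2↦6, 3↦3, 4↦6, 5↦6, 6↦1]  zeros at y ∈ ∅
  x = 2: [0↦1, 1↦4, 2↦6, 3↦5, 4↦6, 5↦0, 6↦6]  zeros at y ∈ {5}
  x = 3: [0↦3, 1↦2, 2↦3, 3↦4, 4↦3, 5↦5, 6↦1]  zeros at y ∈ ∅
  x = 4: [0↦3, 1↦5, 2↦5, 3↦1, 4↦5, 5↦1, 6↦1]  zeros at y ∈ ∅
  x = 5: [0↦2, 1↦0, 2↦6, 3↦4, 4↦6, 5↦3, 6↦0]  zeros at y ∈ {1, 6}
  x = 6: [0↦1, 1↦2, 2↦0, 3↦0, 4↦0, 5↦5, 6↦6]  zeros at y ∈ {2, 3, 4}
Collecting zeros: affine points = {(2, 5), (5, 1), (5, 6), (6, 2), (6, 3), (6, 4)}.
Total count |C(F_7)_aff| = 6.


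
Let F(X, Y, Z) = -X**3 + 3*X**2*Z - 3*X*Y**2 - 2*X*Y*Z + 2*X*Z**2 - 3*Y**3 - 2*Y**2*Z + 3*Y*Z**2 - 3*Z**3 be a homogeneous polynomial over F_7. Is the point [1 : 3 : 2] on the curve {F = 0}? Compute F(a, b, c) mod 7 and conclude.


F(1,3,2) ≡ 2 (mod 7); P is NOT on the curve.

Evaluate F(1, 3, 2) term-by-term (mod 7).
  -X**3 ↦ -1·1·1·1 = -1
  3*X**2*Z ↦ 3·1·1·2 = 6
  -3*X*Y**2 ↦ -3·1·9·1 = -27
  -2*X*Y*Z ↦ -2·1·3·2 = -12
  2*X*Z**2 ↦ 2·1·1·4 = 8
  -3*Y**3 ↦ -3·1·27·1 = -81
  -2*Y**2*Z ↦ -2·1·9·2 = -36
  3*Y*Z**2 ↦ 3·1·3·4 = 36
  -3*Z**3 ↦ -3·1·1·8 = -24
Sum: F(1, 3, 2) = (-1) + (6) + (-27) + (-12) + (8) + (-81) + (-36) + (36) + (-24) = -131.
Reducing mod 7: -131 ≡ 2 (mod 7).
Since F(a, b, c) ≡ 2 ≠ 0 (mod 7), P does NOT lie on the curve.


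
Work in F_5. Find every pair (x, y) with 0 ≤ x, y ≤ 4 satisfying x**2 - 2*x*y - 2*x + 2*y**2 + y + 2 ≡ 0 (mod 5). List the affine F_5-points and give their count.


Affine F_5-points: {(0, 1), (3, 0), (4, 0), (4, 1)}; count = 4.

For each of the 25 pairs (x, y) ∈ F_5², evaluate f(x, y) mod 5. Record the zeros.
  x = 0: [0↦2, 1↦0, 2↦2, 3↦3, 4↦3]  zeros at y ∈ {1}
  x = 1: [0↦1, 1↦2, 2↦2, 3↦1, 4↦4]  zeros at y ∈ ∅
  x = 2: [0↦2, 1↦1, 2↦4, 3↦1, 4↦2]  zeros at y ∈ ∅
  x = 3: [0↦0, 1↦2, 2↦3, 3↦3, 4↦2]  zeros at y ∈ {0}
  x = 4: [0↦0, 1↦0, 2↦4, 3↦2, 4↦4]  zeros at y ∈ {0, 1}
Collecting zeros: affine points = {(0, 1), (3, 0), (4, 0), (4, 1)}.
Total count |C(F_5)_aff| = 4.


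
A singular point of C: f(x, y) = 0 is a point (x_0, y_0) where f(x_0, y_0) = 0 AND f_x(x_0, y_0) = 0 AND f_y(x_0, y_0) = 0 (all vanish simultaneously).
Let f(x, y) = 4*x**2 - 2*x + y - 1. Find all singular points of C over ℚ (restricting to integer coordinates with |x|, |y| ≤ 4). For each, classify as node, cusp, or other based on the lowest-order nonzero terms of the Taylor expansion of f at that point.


No singular points in the scanned grid; C is smooth there.

Compute partial derivatives:
  f_x = 8*x - 2.
  f_y = 1.
f_y = 1 is a nonzero constant, so f_y never vanishes: no point (x, y) can satisfy f = f_x = f_y = 0. In particular no (x, y) ∈ {−4, ..., 4}² is singular; the curve is smooth.


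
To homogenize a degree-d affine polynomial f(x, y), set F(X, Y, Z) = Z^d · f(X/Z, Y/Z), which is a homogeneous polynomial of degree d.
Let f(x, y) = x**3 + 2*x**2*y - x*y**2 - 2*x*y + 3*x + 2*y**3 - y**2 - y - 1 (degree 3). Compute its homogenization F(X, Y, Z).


F(X, Y, Z) = X**3 + 2*X**2*Y - X*Y**2 - 2*X*Y*Z + 3*X*Z**2 + 2*Y**3 - Y**2*Z - Y*Z**2 - Z**3

deg(f) = 3.
Substitute x = X/Z, y = Y/Z into f, then multiply by Z^3.
  monomial 1·x^3·y^0 ↦ 1·X^3·Y^0·Z^0.
  monomial 2·x^2·y^1 ↦ 2·X^2·Y^1·Z^0.
  monomial -1·x^1·y^2 ↦ -1·X^1·Y^2·Z^0.
  monomial -2·x^1·y^1 ↦ -2·X^1·Y^1·Z^1.
  monomial 3·x^1·y^0 ↦ 3·X^1·Y^0·Z^2.
  monomial 2·x^0·y^3 ↦ 2·X^0·Y^3·Z^0.
  monomial -1·x^0·y^2 ↦ -1·X^0·Y^2·Z^1.
  monomial -1·x^0·y^1 ↦ -1·X^0·Y^1·Z^2.
  monomial -1·x^0·y^0 ↦ -1·X^0·Y^0·Z^3.
Collecting: F(X, Y, Z) = X**3 + 2*X**2*Y - X*Y**2 - 2*X*Y*Z + 3*X*Z**2 + 2*Y**3 - Y**2*Z - Y*Z**2 - Z**3.


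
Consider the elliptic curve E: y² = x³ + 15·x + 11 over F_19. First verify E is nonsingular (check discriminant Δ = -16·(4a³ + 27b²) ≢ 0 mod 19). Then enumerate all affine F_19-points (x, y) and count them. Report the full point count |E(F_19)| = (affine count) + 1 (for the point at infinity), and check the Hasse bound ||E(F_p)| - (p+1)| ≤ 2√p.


Affine points = {(0, 7), (0, 12), (2, 7), (2, 12), (3, 8), (3, 11), (8, 4), (8, 15), (9, 1), (9, 18), (11, 5), (11, 14), (12, 0), (13, 3), (13, 16), (14, 1), (14, 18), (15, 1), (15, 18), (17, 7), (17, 12)}; affine count = 21; |E(F_19)| = 22.

Discriminant check: Δ ∝ 4a³ + 27b² = 4·15³ + 27·11² = 4·3375 + 27·121 ≡ 9 (mod 19). Nonzero ⇒ E is nonsingular.
For each x ∈ F_19, compute rhs = x³ + 15·x + 11 mod 19, then count y ∈ F_19 with y² ≡ rhs.
  x = 0: rhs = 11, matching y values: 7, 12 (2 points).
  x = 1: rhs = 8, matching y values: none (0 points).
  x = 2: rhs = 11, matching y values: 7, 12 (2 points).
  x = 3: rhs = 7, matching y values: 8, 11 (2 points).
  x = 4: rhs = 2, matching y values: none (0 points).
  x = 5: rhs = 2, matching y values: none (0 points).
  x = 6: rhs = 13, matching y values: none (0 points).
  x = 7: rhs = 3, matching y values: none (0 points).
  x = 8: rhs = 16, matching y values: 4, 15 (2 points).
  x = 9: rhs = 1, matching y values: 1, 18 (2 points).
  x = 10: rhs = 2, matching y values: none (0 points).
  x = 11: rhs = 6, matching y values: 5, 14 (2 points).
  x = 12: rhs = 0, matching y values: 0 (1 points).
  x = 13: rhs = 9, matching y values: 3, 16 (2 points).
  x = 14: rhs = 1, matching y values: 1, 18 (2 points).
  x = 15: rhs = 1, matching y values: 1, 18 (2 points).
  x = 16: rhs = 15, matching y values: none (0 points).
  x = 17: rhs = 11, matching y values: 7, 12 (2 points).
  x = 18: rhs = 14, matching y values: none (0 points).
Total affine count: 21.
Full point count |E(F_19)| = 21 + 1 = 22.
Hasse bound: |22 − (19+1)| = |2| = 2 ≤ 2√19 ≈ 8.7178 ✓.


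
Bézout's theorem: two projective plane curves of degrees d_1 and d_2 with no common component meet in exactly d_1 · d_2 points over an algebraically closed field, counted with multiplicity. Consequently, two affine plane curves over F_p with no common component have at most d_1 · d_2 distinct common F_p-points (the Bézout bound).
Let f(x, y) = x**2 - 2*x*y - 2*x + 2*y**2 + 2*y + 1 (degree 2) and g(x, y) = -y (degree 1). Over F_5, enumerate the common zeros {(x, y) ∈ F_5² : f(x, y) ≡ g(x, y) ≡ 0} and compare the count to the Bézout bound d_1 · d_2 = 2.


Common zeros: {(1, 0)}; count = 1; Bézout bound = 2.

deg(f) = 2, deg(g) = 1, so Bézout bound = 2.
Scan x ∈ F_5. For each x, list the y ∈ F_5 with f(x, y) ≡ 0 and those with g(x, y) ≡ 0 (mod 5); the common zeros in that column are the intersection.
  x = 0: f ≡ 0 at y ∈ {1, 3}; g ≡ 0 at y ∈ {0}; common: ∅.
  x = 1: f ≡ 0 at y ∈ {0}; g ≡ 0 at y ∈ {0}; common: {0}.
  x = 2: f ≡ 0 at y ∈ {2, 4}; g ≡ 0 at y ∈ {0}; common: ∅.
  x = 3: f ≡ 0 at y ∈ {3, 4}; g ≡ 0 at y ∈ {0}; common: ∅.
  x = 4: f ≡ 0 at y ∈ {1, 2}; g ≡ 0 at y ∈ {0}; common: ∅.
Collecting: common zeros = {(1, 0)}, so the count is 1.
Comparison with the Bézout bound: 1 ≤ 2 = deg(f)·deg(g), as expected for curves with no common component (the affine F_5-count falls short of the bound because intersections may lie at infinity, over extension fields, or carry multiplicity).


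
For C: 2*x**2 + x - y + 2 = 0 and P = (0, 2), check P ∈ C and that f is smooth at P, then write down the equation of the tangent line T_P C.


Tangent line at P: x - y + 2 = 0.

Step 1: f(0, 2) = 0, so P lies on C.
Step 2: partial derivatives
  f_x(x, y) = 4*x + 1, f_y(x, y) = -1.
  f_x(P) = 1, f_y(P) = -1 (gradient nonzero, so P is smooth).
Step 3: tangent line at P: 1·(x − 0) + -1·(y − 2) = 0.
Expanding: x - y + 2 = 0.


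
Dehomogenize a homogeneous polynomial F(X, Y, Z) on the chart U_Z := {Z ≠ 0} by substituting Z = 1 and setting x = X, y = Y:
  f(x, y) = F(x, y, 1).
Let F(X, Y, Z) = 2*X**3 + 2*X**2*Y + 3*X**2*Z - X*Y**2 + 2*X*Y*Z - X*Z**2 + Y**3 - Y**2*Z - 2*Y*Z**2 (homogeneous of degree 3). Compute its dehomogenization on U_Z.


f(x, y) = 2*x**3 + 2*x**2*y + 3*x**2 - x*y**2 + 2*x*y - x + y**3 - y**2 - 2*y

On U_Z we set Z = 1. Each monomial c·X^i·Y^j·Z^k in F becomes c·x^i·y^j·1^k = c·x^i·y^j.
Substituting Z = 1: F(X, Y, 1) = 2*x**3 + 2*x**2*y + 3*x**2 - x*y**2 + 2*x*y - x + y**3 - y**2 - 2*y.
Note: deg(f) ≤ deg(F) = 3; strict inequality happens when F is divisible by Z (lost terms).


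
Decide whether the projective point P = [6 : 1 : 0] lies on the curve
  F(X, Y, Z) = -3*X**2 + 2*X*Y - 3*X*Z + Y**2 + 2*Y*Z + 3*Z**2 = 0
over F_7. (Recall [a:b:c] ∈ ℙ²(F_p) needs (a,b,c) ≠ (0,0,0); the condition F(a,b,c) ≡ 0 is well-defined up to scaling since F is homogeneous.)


F(6,1,0) ≡ 3 (mod 7); P is NOT on the curve.

Evaluate F(6, 1, 0) term-by-term (mod 7).
  -3*X**2 ↦ -3·36·1·1 = -108
  2*X*Y ↦ 2·6·1·1 = 12
  -3*X*Z ↦ -3·6·1·0 = 0
  Y**2 ↦ 1·1·1·1 = 1
  2*Y*Z ↦ 2·1·1·0 = 0
  3*Z**2 ↦ 3·1·1·0 = 0
Sum: F(6, 1, 0) = (-108) + (12) + (0) + (1) + (0) + (0) = -95.
Reducing mod 7: -95 ≡ 3 (mod 7).
Since F(a, b, c) ≡ 3 ≠ 0 (mod 7), P does NOT lie on the curve.


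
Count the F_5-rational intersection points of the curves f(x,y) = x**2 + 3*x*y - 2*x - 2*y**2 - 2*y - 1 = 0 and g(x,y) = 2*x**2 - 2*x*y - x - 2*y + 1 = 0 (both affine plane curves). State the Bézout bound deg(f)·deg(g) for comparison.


Common zeros: {(0, 3)}; count = 1; Bézout bound = 4.

deg(f) = 2, deg(g) = 2, so Bézout bound = 4.
Scan x ∈ F_5. For each x, list the y ∈ F_5 with f(x, y) ≡ 0 and those with g(x, y) ≡ 0 (mod 5); the common zeros in that column are the intersection.
  x = 0: f ≡ 0 at y ∈ {1, 3}; g ≡ 0 at y ∈ {3}; common: {3}.
  x = 1: f ≡ 0 at y ∈ {4}; g ≡ 0 at y ∈ {3}; common: ∅.
  x = 2: f ≡ 0 at y ∈ ∅; g ≡ 0 at y ∈ {2}; common: ∅.
  x = 3: f ≡ 0 at y ∈ {3}; g ≡ 0 at y ∈ {2}; common: ∅.
  x = 4: f ≡ 0 at y ∈ {1, 4}; g ≡ 0 at y ∈ ∅; common: ∅.
Collecting: common zeros = {(0, 3)}, so the count is 1.
Comparison with the Bézout bound: 1 ≤ 4 = deg(f)·deg(g), as expected for curves with no common component (the affine F_5-count falls short of the bound because intersections may lie at infinity, over extension fields, or carry multiplicity).


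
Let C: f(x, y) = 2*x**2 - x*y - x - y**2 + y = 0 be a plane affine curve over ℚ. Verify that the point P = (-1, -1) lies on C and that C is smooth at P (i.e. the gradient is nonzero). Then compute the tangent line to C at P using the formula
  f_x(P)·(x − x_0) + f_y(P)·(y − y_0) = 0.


Tangent line at P: -4*x + 4*y = 0.

Step 1: f(-1, -1) = 0, so P lies on C.
Step 2: partial derivatives
  f_x(x, y) = 4*x - y - 1, f_y(x, y) = -x - 2*y + 1.
  f_x(P) = -4, f_y(P) = 4 (gradient nonzero, so P is smooth).
Step 3: tangent line at P: -4·(x − -1) + 4·(y − -1) = 0.
Expanding: -4*x + 4*y = 0.


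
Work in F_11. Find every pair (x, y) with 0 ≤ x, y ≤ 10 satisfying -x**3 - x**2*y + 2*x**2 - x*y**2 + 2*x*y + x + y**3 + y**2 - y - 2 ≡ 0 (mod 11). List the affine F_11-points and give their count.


Affine F_11-points: {(0, 5), (1, 0), (2, 0), (2, 4), (2, 8), (3, 3), (3, 7), (6, 10), (8, 3), (9, 4), (10, 0), (10, 3), (10, 6)}; count = 13.

For each of the 121 pairs (x, y) ∈ F_11², evaluate f(x, y) mod 11. Record the zeros.
  x = 0: [0↦9, 1↦10, 2↦8, 3↦9, 4↦8, 5↦0, 6↦2, 7↦9, 8↦5, 9↦7, 10↦10]  zeros at y ∈ {5}
  x = 1: [0↦0, 1↦1, 2↦8, 3↦5, 4↦9, 5↦4, 6↦7, 7↦2, 8↦6, 9↦3, 10↦10]  zeros at y ∈ {0}
  x = 2: [0↦0, 1↦10, 2↦2, 3↦4, 4↦0, 5↦7, 6↦9, 7↦1, 8↦0, 9↦1, 10↦10]  zeros at y ∈ {0, 4, 8}
  x = 3: [0↦3, 1↦9, 2↦6, 3↦0, 4↦8, 5↦3, 6↦2, 7↦0, 8↦3, 9↦6, 10↦4]  zeros at y ∈ {3, 7}
  x = 4: [0↦3, 1↦3, 2↦3, 3↦9, 4↦5, 5↦8, 6↦2, 7↦4, 8↦9, 9↦1, 10↦8]  zeros at y ∈ ∅
  x = 5: [0↦5, 1↦8, 2↦9, 3↦3, 4↦7, 5↦5, 6↦3, 7↦7, 8↦1, 9↦2, 10↦5]  zeros at y ∈ ∅
  x = 6: [0↦3, 1↦7, 2↦7, 3↦9, 4↦8, 5↦10, 6↦10, 7↦3, 8↦6, 9↦3, 10↦0]  zeros at y ∈ {10}
  x = 7: [0↦2, 1↦5, 2↦2, 3↦10, 4↦2, 5↦6, 6↦6, 7↦8, 8↦7, 9↦9, 10↦9]  zeros at y ∈ ∅
  x = 8: [0↦7, 1↦7, 2↦10, 3↦0, 4↦5, 5↦9, 6↦7, 7↦5, 8↦9, 9↦3, 10↦4]  zeros at y ∈ {3}
  x = 9: [0↦1, 1↦7, 2↦3, 3↦6, 4↦0, 5↦2, 6↦7, 7↦10, 8↦6, 9↦1, 10↦1]  zeros at y ∈ {4}
  x = 10: [0↦0, 1↦10, 2↦8, 3↦0, 4↦3, 5↦1, 6↦0, 7↦6, 8↦3, 9↦8, 10↦5]  zeros at y ∈ {0, 3, 6}
Collecting zeros: affine points = {(0, 5), (1, 0), (2, 0), (2, 4), (2, 8), (3, 3), (3, 7), (6, 10), (8, 3), (9, 4), (10, 0), (10, 3), (10, 6)}.
Total count |C(F_11)_aff| = 13.


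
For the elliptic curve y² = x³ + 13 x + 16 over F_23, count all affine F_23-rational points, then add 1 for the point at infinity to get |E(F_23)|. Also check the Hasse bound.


Affine points = {(0, 4), (0, 19), (2, 2), (2, 21), (3, 6), (3, 17), (7, 6), (7, 17), (11, 8), (11, 15), (13, 6), (13, 17), (22, 5), (22, 18)}; affine count = 14; |E(F_23)| = 15.

Discriminant check: Δ ∝ 4a³ + 27b² = 4·13³ + 27·16² = 4·2197 + 27·256 ≡ 14 (mod 23). Nonzero ⇒ E is nonsingular.
For each x ∈ F_23, compute rhs = x³ + 13·x + 16 mod 23, then count y ∈ F_23 with y² ≡ rhs.
  x = 0: rhs = 16, matching y values: 4, 19 (2 points).
  x = 1: rhs = 7, matching y values: none (0 points).
  x = 2: rhs = 4, matching y values: 2, 21 (2 points).
  x = 3: rhs = 13, matching y values: 6, 17 (2 points).
  x = 4: rhs = 17, matching y values: none (0 points).
  x = 5: rhs = 22, matching y values: none (0 points).
  x = 6: rhs = 11, matching y values: none (0 points).
  x = 7: rhs = 13, matching y values: 6, 17 (2 points).
  x = 8: rhs = 11, matching y values: none (0 points).
  x = 9: rhs = 11, matching y values: none (0 points).
  x = 10: rhs = 19, matching y values: none (0 points).
  x = 11: rhs = 18, matching y values: 8, 15 (2 points).
  x = 12: rhs = 14, matching y values: none (0 points).
  x = 13: rhs = 13, matching y values: 6, 17 (2 points).
  x = 14: rhs = 21, matching y values: none (0 points).
  x = 15: rhs = 21, matching y values: none (0 points).
  x = 16: rhs = 19, matching y values: none (0 points).
  x = 17: rhs = 21, matching y values: none (0 points).
  x = 18: rhs = 10, matching y values: none (0 points).
  x = 19: rhs = 15, matching y values: none (0 points).
  x = 20: rhs = 19, matching y values: none (0 points).
  x = 21: rhs = 5, matching y values: none (0 points).
  x = 22: rhs = 2, matching y values: 5, 18 (2 points).
Total affine count: 14.
Full point count |E(F_23)| = 14 + 1 = 15.
Hasse bound: |15 − (23+1)| = |-9| = 9 ≤ 2√23 ≈ 9.5917 ✓.


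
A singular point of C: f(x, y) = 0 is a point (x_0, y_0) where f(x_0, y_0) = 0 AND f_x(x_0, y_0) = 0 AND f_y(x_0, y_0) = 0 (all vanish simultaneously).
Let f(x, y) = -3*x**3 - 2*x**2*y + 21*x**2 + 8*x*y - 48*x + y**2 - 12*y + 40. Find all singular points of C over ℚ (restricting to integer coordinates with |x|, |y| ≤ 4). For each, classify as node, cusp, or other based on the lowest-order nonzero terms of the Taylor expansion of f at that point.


Singular points: {(2, 2)}; classification: node.

Compute partial derivatives:
  f_x = -9*x**2 - 4*x*y + 42*x + 8*y - 48.
  f_y = -2*x**2 + 8*x + 2*y - 12.
Scan x_0 ∈ {−4, ..., 4}. For each x_0, f_y(x_0, y) is a polynomial in y; find its integer roots y ∈ {−4, ..., 4}, then test f_x and f at those candidates.
  x = -4: f_y(-4, y) = 2*y - 76; no integer root y with |y| ≤ 4.
  x = -3: f_y(-3, y) = 2*y - 54; no integer root y with |y| ≤ 4.
  x = -2: f_y(-2, y) = 2*y - 36; no integer root y with |y| ≤ 4.
  x = -1: f_y(-1, y) = 2*y - 22; no integer root y with |y| ≤ 4.
  x = 0: f_y(0, y) = 2*y - 12; no integer root y with |y| ≤ 4.
  x = 1: f_y(1, y) = 2*y - 6; vanishes at y ∈ {3}. (1, 3): f_x = -3 ≠ 0.
  x = 2: f_y(2, y) = 2*y - 4; vanishes at y ∈ {2}. (2, 2): f_x = 0, f = 0 — SINGULAR.
  x = 3: f_y(3, y) = 2*y - 6; vanishes at y ∈ {3}. (3, 3): f_x = -15 ≠ 0.
  x = 4: f_y(4, y) = 2*y - 12; no integer root y with |y| ≤ 4.
Only singular point on the grid: (2, 2).
Classify: substitute x = 2 + u, y = 2 + v and expand: f = -3*u**3 - 2*u**2*v - u**2 + v**2.
No constant or linear terms (consistent with a singular point). Quadratic part: -u**2 + v**2. Cubic part: -3*u**3 - 2*u**2*v.
The quadratic part v**2 - u**2 = (v − u)(v + u) splits into two distinct linear factors, so there are two distinct tangent lines y − 2 = ±(x − 2) — this is a node (ordinary double point).
Classification: node.


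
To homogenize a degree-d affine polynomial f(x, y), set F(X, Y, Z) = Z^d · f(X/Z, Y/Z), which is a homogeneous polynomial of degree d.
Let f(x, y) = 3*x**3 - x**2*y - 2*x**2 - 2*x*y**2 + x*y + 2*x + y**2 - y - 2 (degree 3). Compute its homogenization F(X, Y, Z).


F(X, Y, Z) = 3*X**3 - X**2*Y - 2*X**2*Z - 2*X*Y**2 + X*Y*Z + 2*X*Z**2 + Y**2*Z - Y*Z**2 - 2*Z**3

deg(f) = 3.
Substitute x = X/Z, y = Y/Z into f, then multiply by Z^3.
  monomial 3·x^3·y^0 ↦ 3·X^3·Y^0·Z^0.
  monomial -1·x^2·y^1 ↦ -1·X^2·Y^1·Z^0.
  monomial -2·x^2·y^0 ↦ -2·X^2·Y^0·Z^1.
  monomial -2·x^1·y^2 ↦ -2·X^1·Y^2·Z^0.
  monomial 1·x^1·y^1 ↦ 1·X^1·Y^1·Z^1.
  monomial 2·x^1·y^0 ↦ 2·X^1·Y^0·Z^2.
  monomial 1·x^0·y^2 ↦ 1·X^0·Y^2·Z^1.
  monomial -1·x^0·y^1 ↦ -1·X^0·Y^1·Z^2.
  monomial -2·x^0·y^0 ↦ -2·X^0·Y^0·Z^3.
Collecting: F(X, Y, Z) = 3*X**3 - X**2*Y - 2*X**2*Z - 2*X*Y**2 + X*Y*Z + 2*X*Z**2 + Y**2*Z - Y*Z**2 - 2*Z**3.


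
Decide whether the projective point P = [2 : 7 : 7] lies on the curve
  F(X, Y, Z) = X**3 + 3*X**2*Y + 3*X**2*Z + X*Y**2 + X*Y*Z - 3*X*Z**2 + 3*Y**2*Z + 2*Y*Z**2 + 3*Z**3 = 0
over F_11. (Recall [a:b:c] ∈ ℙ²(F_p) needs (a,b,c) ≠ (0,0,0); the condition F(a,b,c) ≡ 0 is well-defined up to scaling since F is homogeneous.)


F(2,7,7) ≡ 6 (mod 11); P is NOT on the curve.

Evaluate F(2, 7, 7) term-by-term (mod 11).
  X**3 ↦ 1·8·1·1 = 8
  3*X**2*Y ↦ 3·4·7·1 = 84
  3*X**2*Z ↦ 3·4·1·7 = 84
  X*Y**2 ↦ 1·2·49·1 = 98
  X*Y*Z ↦ 1·2·7·7 = 98
  -3*X*Z**2 ↦ -3·2·1·49 = -294
  3*Y**2*Z ↦ 3·1·49·7 = 1029
  2*Y*Z**2 ↦ 2·1·7·49 = 686
  3*Z**3 ↦ 3·1·1·343 = 1029
Sum: F(2, 7, 7) = (8) + (84) + (84) + (98) + (98) + (-294) + (1029) + (686) + (1029) = 2822.
Reducing mod 11: 2822 ≡ 6 (mod 11).
Since F(a, b, c) ≡ 6 ≠ 0 (mod 11), P does NOT lie on the curve.


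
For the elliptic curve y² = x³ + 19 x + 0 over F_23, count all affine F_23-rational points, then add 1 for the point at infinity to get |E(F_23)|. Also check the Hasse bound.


Affine points = {(0, 0), (2, 0), (4, 5), (4, 18), (5, 6), (5, 17), (6, 10), (6, 13), (7, 4), (7, 19), (9, 7), (9, 16), (12, 1), (12, 22), (13, 11), (13, 12), (15, 7), (15, 16), (20, 10), (20, 13), (21, 0), (22, 7), (22, 16)}; affine count = 23; |E(F_23)| = 24.

Discriminant check: Δ ∝ 4a³ + 27b² = 4·19³ + 27·0² = 4·6859 + 27·0 ≡ 20 (mod 23). Nonzero ⇒ E is nonsingular.
For each x ∈ F_23, compute rhs = x³ + 19·x + 0 mod 23, then count y ∈ F_23 with y² ≡ rhs.
  x = 0: rhs = 0, matching y values: 0 (1 points).
  x = 1: rhs = 20, matching y values: none (0 points).
  x = 2: rhs = 0, matching y values: 0 (1 points).
  x = 3: rhs = 15, matching y values: none (0 points).
  x = 4: rhs = 2, matching y values: 5, 18 (2 points).
  x = 5: rhs = 13, matching y values: 6, 17 (2 points).
  x = 6: rhs = 8, matching y values: 10, 13 (2 points).
  x = 7: rhs = 16, matching y values: 4, 19 (2 points).
  x = 8: rhs = 20, matching y values: none (0 points).
  x = 9: rhs = 3, matching y values: 7, 16 (2 points).
  x = 10: rhs = 17, matching y values: none (0 points).
  x = 11: rhs = 22, matching y values: none (0 points).
  x = 12: rhs = 1, matching y values: 1, 22 (2 points).
  x = 13: rhs = 6, matching y values: 11, 12 (2 points).
  x = 14: rhs = 20, matching y values: none (0 points).
  x = 15: rhs = 3, matching y values: 7, 16 (2 points).
  x = 16: rhs = 7, matching y values: none (0 points).
  x = 17: rhs = 15, matching y values: none (0 points).
  x = 18: rhs = 10, matching y values: none (0 points).
  x = 19: rhs = 21, matching y values: none (0 points).
  x = 20: rhs = 8, matching y values: 10, 13 (2 points).
  x = 21: rhs = 0, matching y values: 0 (1 points).
  x = 22: rhs = 3, matching y values: 7, 16 (2 points).
Total affine count: 23.
Full point count |E(F_23)| = 23 + 1 = 24.
Hasse bound: |24 − (23+1)| = |0| = 0 ≤ 2√23 ≈ 9.5917 ✓.


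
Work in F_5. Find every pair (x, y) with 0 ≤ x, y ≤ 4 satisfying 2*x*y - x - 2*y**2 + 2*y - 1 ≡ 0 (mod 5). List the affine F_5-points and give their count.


Affine F_5-points: {(0, 2), (0, 4), (1, 1), (4, 0)}; count = 4.

For each of the 25 pairs (x, y) ∈ F_5², evaluate f(x, y) mod 5. Record the zeros.
  x = 0: [0↦4, 1↦4, 2↦0, 3↦2, 4↦0]  zeros at y ∈ {2, 4}
  x = 1: [0↦3, 1↦0, 2↦3, 3↦2, 4↦2]  zeros at y ∈ {1}
  x = 2: [0↦2, 1↦1, 2↦1, 3↦2, 4↦4]  zeros at y ∈ ∅
  x = 3: [0↦1, 1↦2, 2↦4, 3↦2, 4↦1]  zeros at y ∈ ∅
  x = 4: [0↦0, 1↦3, 2↦2, 3↦2, 4↦3]  zeros at y ∈ {0}
Collecting zeros: affine points = {(0, 2), (0, 4), (1, 1), (4, 0)}.
Total count |C(F_5)_aff| = 4.


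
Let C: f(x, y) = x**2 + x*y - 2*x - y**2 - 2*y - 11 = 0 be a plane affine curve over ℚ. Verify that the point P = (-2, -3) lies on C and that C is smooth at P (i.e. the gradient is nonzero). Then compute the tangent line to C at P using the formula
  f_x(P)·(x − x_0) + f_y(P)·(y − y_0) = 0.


Tangent line at P: -9*x + 2*y - 12 = 0.

Step 1: f(-2, -3) = 0, so P lies on C.
Step 2: partial derivatives
  f_x(x, y) = 2*x + y - 2, f_y(x, y) = x - 2*y - 2.
  f_x(P) = -9, f_y(P) = 2 (gradient nonzero, so P is smooth).
Step 3: tangent line at P: -9·(x − -2) + 2·(y − -3) = 0.
Expanding: -9*x + 2*y - 12 = 0.


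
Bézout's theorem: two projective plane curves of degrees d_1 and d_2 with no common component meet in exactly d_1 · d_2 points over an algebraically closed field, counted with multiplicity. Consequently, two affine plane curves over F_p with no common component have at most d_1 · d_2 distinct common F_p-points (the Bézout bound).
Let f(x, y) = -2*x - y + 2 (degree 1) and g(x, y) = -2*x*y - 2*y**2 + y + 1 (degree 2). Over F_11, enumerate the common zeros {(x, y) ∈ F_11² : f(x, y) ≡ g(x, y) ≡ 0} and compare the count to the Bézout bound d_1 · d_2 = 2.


Common zeros: {(3, 7), (5, 3)}; count = 2; Bézout bound = 2.

deg(f) = 1, deg(g) = 2, so Bézout bound = 2.
Scan x ∈ F_11. For each x, list the y ∈ F_11 with f(x, y) ≡ 0 and those with g(x, y) ≡ 0 (mod 11); the common zeros in that column are the intersection.
  x = 0: f ≡ 0 at y ∈ {2}; g ≡ 0 at y ∈ {1, 5}; common: ∅.
  x = 1: f ≡ 0 at y ∈ {0}; g ≡ 0 at y ∈ {6, 10}; common: ∅.
  x = 2: f ≡ 0 at y ∈ {9}; g ≡ 0 at y ∈ ∅; common: ∅.
  x = 3: f ≡ 0 at y ∈ {7}; g ≡ 0 at y ∈ {7}; common: {7}.
  x = 4: f ≡ 0 at y ∈ {5}; g ≡ 0 at y ∈ ∅; common: ∅.
  x = 5: f ≡ 0 at y ∈ {3}; g ≡ 0 at y ∈ {3, 9}; common: {3}.
  x = 6: f ≡ 0 at y ∈ {1}; g ≡ 0 at y ∈ ∅; common: ∅.
  x = 7: f ≡ 0 at y ∈ {10}; g ≡ 0 at y ∈ {2, 8}; common: ∅.
  x = 8: f ≡ 0 at y ∈ {8}; g ≡ 0 at y ∈ ∅; common: ∅.
  x = 9: f ≡ 0 at y ∈ {6}; g ≡ 0 at y ∈ {4}; common: ∅.
  x = 10: f ≡ 0 at y ∈ {4}; g ≡ 0 at y ∈ ∅; common: ∅.
Collecting: common zeros = {(3, 7), (5, 3)}, so the count is 2.
Comparison with the Bézout bound: 2 ≤ 2 = deg(f)·deg(g), as expected for curves with no common component (the bound is attained).


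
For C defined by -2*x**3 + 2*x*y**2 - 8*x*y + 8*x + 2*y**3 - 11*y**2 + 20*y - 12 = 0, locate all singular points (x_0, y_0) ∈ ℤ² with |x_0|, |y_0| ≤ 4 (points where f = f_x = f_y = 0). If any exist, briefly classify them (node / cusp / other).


Singular points: {(0, 2)}; classification: cusp.

Compute partial derivatives:
  f_x = -6*x**2 + 2*y**2 - 8*y + 8.
  f_y = 4*x*y - 8*x + 6*y**2 - 22*y + 20.
Scan x_0 ∈ {−4, ..., 4}. For each x_0, f_y(x_0, y) is a polynomial in y; find its integer roots y ∈ {−4, ..., 4}, then test f_x and f at those candidates.
  x = -4: f_y(-4, y) = 6*y**2 - 38*y + 52; vanishes at y ∈ {2}. (-4, 2): f_x = -96 ≠ 0.
  x = -3: f_y(-3, y) = 6*y**2 - 34*y + 44; vanishes at y ∈ {2}. (-3, 2): f_x = -54 ≠ 0.
  x = -2: f_y(-2, y) = 6*y**2 - 30*y + 36; vanishes at y ∈ {2, 3}. (-2, 2): f_x = -24 ≠ 0; (-2, 3): f_x = -22 ≠ 0.
  x = -1: f_y(-1, y) = 6*y**2 - 26*y + 28; vanishes at y ∈ {2}. (-1, 2): f_x = -6 ≠ 0.
  x = 0: f_y(0, y) = 6*y**2 - 22*y + 20; vanishes at y ∈ {2}. (0, 2): f_x = 0, f = 0 — SINGULAR.
  x = 1: f_y(1, y) = 6*y**2 - 18*y + 12; vanishes at y ∈ {1, 2}. (1, 1): f_x = -4 ≠ 0; (1, 2): f_x = -6 ≠ 0.
  x = 2: f_y(2, y) = 6*y**2 - 14*y + 4; vanishes at y ∈ {2}. (2, 2): f_x = -24 ≠ 0.
  x = 3: f_y(3, y) = 6*y**2 - 10*y - 4; vanishes at y ∈ {2}. (3, 2): f_x = -54 ≠ 0.
  x = 4: f_y(4, y) = 6*y**2 - 6*y - 12; vanishes at y ∈ {-1, 2}. (4, -1): f_x = -78 ≠ 0; (4, 2): f_x = -96 ≠ 0.
Only singular point on the grid: (0, 2).
Classify: substitute x = 0 + u, y = 2 + v and expand: f = -2*u**3 + 2*u*v**2 + 2*v**3 + v**2.
No constant or linear terms (consistent with a singular point). Quadratic part: v**2. Cubic part: -2*u**3 + 2*u*v**2 + 2*v**3.
The quadratic part v**2 is a perfect square, so there is a single (double) tangent line v = 0, i.e. y = 2. Restricting the cubic part to that line (v = 0) leaves -2*u**3 ≠ 0, so f is not divisible by v and the branch is v² ≈ 2*u**3 to lowest order — this is a cusp.
Classification: cusp.


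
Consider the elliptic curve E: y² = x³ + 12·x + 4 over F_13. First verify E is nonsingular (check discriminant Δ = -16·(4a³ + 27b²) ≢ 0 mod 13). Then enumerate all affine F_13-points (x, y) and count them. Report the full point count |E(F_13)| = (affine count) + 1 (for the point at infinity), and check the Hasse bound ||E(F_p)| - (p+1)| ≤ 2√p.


Affine points = {(0, 2), (0, 11), (1, 2), (1, 11), (2, 6), (2, 7), (4, 5), (4, 8), (8, 1), (8, 12), (9, 3), (9, 10), (12, 2), (12, 11)}; affine count = 14; |E(F_13)| = 15.

Discriminant check: Δ ∝ 4a³ + 27b² = 4·12³ + 27·4² = 4·1728 + 27·16 ≡ 12 (mod 13). Nonzero ⇒ E is nonsingular.
For each x ∈ F_13, compute rhs = x³ + 12·x + 4 mod 13, then count y ∈ F_13 with y² ≡ rhs.
  x = 0: rhs = 4, matching y values: 2, 11 (2 points).
  x = 1: rhs = 4, matching y values: 2, 11 (2 points).
  x = 2: rhs = 10, matching y values: 6, 7 (2 points).
  x = 3: rhs = 2, matching y values: none (0 points).
  x = 4: rhs = 12, matching y values: 5, 8 (2 points).
  x = 5: rhs = 7, matching y values: none (0 points).
  x = 6: rhs = 6, matching y values: none (0 points).
  x = 7: rhs = 2, matching y values: none (0 points).
  x = 8: rhs = 1, matching y values: 1, 12 (2 points).
  x = 9: rhs = 9, matching y values: 3, 10 (2 points).
  x = 10: rhs = 6, matching y values: none (0 points).
  x = 11: rhs = 11, matching y values: none (0 points).
  x = 12: rhs = 4, matching y values: 2, 11 (2 points).
Total affine count: 14.
Full point count |E(F_13)| = 14 + 1 = 15.
Hasse bound: |15 − (13+1)| = |1| = 1 ≤ 2√13 ≈ 7.2111 ✓.


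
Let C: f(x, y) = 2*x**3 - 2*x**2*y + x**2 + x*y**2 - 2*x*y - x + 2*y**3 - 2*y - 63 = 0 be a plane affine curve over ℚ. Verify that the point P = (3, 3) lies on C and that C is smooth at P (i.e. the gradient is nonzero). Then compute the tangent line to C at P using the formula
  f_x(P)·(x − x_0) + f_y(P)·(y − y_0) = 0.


Tangent line at P: 26*x + 46*y - 216 = 0.

Step 1: f(3, 3) = 0, so P lies on C.
Step 2: partial derivatives
  f_x(x, y) = 6*x**2 - 4*x*y + 2*x + y**2 - 2*y - 1, f_y(x, y) = -2*x**2 + 2*x*y - 2*x + 6*y**2 - 2.
  f_x(P) = 26, f_y(P) = 46 (gradient nonzero, so P is smooth).
Step 3: tangent line at P: 26·(x − 3) + 46·(y − 3) = 0.
Expanding: 26*x + 46*y - 216 = 0.


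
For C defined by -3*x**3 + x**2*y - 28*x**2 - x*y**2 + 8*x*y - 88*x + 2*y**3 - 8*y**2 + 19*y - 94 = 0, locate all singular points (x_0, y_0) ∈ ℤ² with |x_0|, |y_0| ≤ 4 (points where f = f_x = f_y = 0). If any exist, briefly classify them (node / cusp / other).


Singular points: {(-3, 1)}; classification: cusp.

Compute partial derivatives:
  f_x = -9*x**2 + 2*x*y - 56*x - y**2 + 8*y - 88.
  f_y = x**2 - 2*x*y + 8*x + 6*y**2 - 16*y + 19.
Scan x_0 ∈ {−4, ..., 4}. For each x_0, f_y(x_0, y) is a polynomial in y; find its integer roots y ∈ {−4, ..., 4}, then test f_x and f at those candidates.
  x = -4: f_y(-4, y) = 6*y**2 - 8*y + 3; no integer root y with |y| ≤ 4.
  x = -3: f_y(-3, y) = 6*y**2 - 10*y + 4; vanishes at y ∈ {1}. (-3, 1): f_x = 0, f = 0 — SINGULAR.
  x = -2: f_y(-2, y) = 6*y**2 - 12*y + 7; no integer root y with |y| ≤ 4.
  x = -1: f_y(-1, y) = 6*y**2 - 14*y + 12; no integer root y with |y| ≤ 4.
  x = 0: f_y(0, y) = 6*y**2 - 16*y + 19; no integer root y with |y| ≤ 4.
  x = 1: f_y(1, y) = 6*y**2 - 18*y + 28; no integer root y with |y| ≤ 4.
  x = 2: f_y(2, y) = 6*y**2 - 20*y + 39; no integer root y with |y| ≤ 4.
  x = 3: f_y(3, y) = 6*y**2 - 22*y + 52; no integer root y with |y| ≤ 4.
  x = 4: f_y(4, y) = 6*y**2 - 24*y + 67; no integer root y with |y| ≤ 4.
Only singular point on the grid: (-3, 1).
Classify: substitute x = -3 + u, y = 1 + v and expand: f = -3*u**3 + u**2*v - u*v**2 + 2*v**3 + v**2.
No constant or linear terms (consistent with a singular point). Quadratic part: v**2. Cubic part: -3*u**3 + u**2*v - u*v**2 + 2*v**3.
The quadratic part v**2 is a perfect square, so there is a single (double) tangent line v = 0, i.e. y = 1. Restricting the cubic part to that line (v = 0) leaves -3*u**3 ≠ 0, so f is not divisible by v and the branch is v² ≈ 3*u**3 to lowest order — this is a cusp.
Classification: cusp.


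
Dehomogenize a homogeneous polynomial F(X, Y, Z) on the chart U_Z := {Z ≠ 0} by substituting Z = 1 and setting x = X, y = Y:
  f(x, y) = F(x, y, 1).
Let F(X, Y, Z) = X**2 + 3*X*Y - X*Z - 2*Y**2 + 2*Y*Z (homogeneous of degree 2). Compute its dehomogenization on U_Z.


f(x, y) = x**2 + 3*x*y - x - 2*y**2 + 2*y

On U_Z we set Z = 1. Each monomial c·X^i·Y^j·Z^k in F becomes c·x^i·y^j·1^k = c·x^i·y^j.
Substituting Z = 1: F(X, Y, 1) = x**2 + 3*x*y - x - 2*y**2 + 2*y.
Note: deg(f) ≤ deg(F) = 2; strict inequality happens when F is divisible by Z (lost terms).


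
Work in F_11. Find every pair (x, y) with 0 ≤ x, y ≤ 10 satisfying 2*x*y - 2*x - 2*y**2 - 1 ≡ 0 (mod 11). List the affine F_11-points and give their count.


Affine F_11-points: {(0, 4), (0, 7), (2, 3), (2, 10), (4, 6), (4, 9), (5, 0), (5, 5), (10, 2), (10, 8)}; count = 10.

For each of the 121 pairs (x, y) ∈ F_11², evaluate f(x, y) mod 11. Record the zeros.
  x = 0: [0↦10, 1↦8, 2↦2, 3↦3, 4↦0, 5↦4, 6↦4, 7↦0, 8↦3, 9↦2, 10↦8]  zeros at y ∈ {4, 7}
  x = 1: [0↦8, 1↦8, 2↦4, 3↦7, 4↦6, 5↦1, 6↦3, 7↦1, 8↦6, 9↦7, 10↦4]  zeros at y ∈ ∅
  x = 2: [0↦6, 1↦8, 2↦6, 3↦0, 4↦1, 5↦9, 6↦2, 7↦2, 8↦9, 9↦1, 10↦0]  zeros at y ∈ {3, 10}
  x = 3: [0↦4, 1↦8, 2↦8, 3↦4, 4↦7, 5↦6, 6↦1, 7↦3, 8↦1, 9↦6, 10↦7]  zeros at y ∈ ∅
  x = 4: [0↦2, 1↦8, 2↦10, 3↦8, 4↦2, 5↦3, 6↦0, 7↦4, 8↦4, 9↦0, 10↦3]  zeros at y ∈ {6, 9}
  x = 5: [0↦0, 1↦8, 2↦1, 3↦1, 4↦8, 5↦0, 6↦10, 7↦5, 8↦7, 9↦5, 10↦10]  zeros at y ∈ {0, 5}
  x = 6: [0↦9, 1↦8, 2↦3, 3↦5, 4↦3, 5↦8, 6↦9, 7↦6, 8↦10, 9↦10, 10↦6]  zeros at y ∈ ∅
  x = 7: [0↦7, 1↦8, 2↦5, 3↦9, 4↦9, 5↦5, 6↦8, 7↦7, 8↦2, 9↦4, 10↦2]  zeros at y ∈ ∅
  x = 8: [0↦5, 1↦8, 2↦7, 3↦2, 4↦4, 5↦2, 6↦7, 7↦8, 8↦5, 9↦9, 10↦9]  zeros at y ∈ ∅
  x = 9: [0↦3, 1↦8, 2↦9, 3↦6, 4↦10, 5↦10, 6↦6, 7↦9, 8↦8, 9↦3, 10↦5]  zeros at y ∈ ∅
  x = 10: [0↦1, 1↦8, 2↦0, 3↦10, 4↦5, 5↦7, 6↦5, 7↦10, 8↦0, 9↦8, 10↦1]  zeros at y ∈ {2, 8}
Collecting zeros: affine points = {(0, 4), (0, 7), (2, 3), (2, 10), (4, 6), (4, 9), (5, 0), (5, 5), (10, 2), (10, 8)}.
Total count |C(F_11)_aff| = 10.


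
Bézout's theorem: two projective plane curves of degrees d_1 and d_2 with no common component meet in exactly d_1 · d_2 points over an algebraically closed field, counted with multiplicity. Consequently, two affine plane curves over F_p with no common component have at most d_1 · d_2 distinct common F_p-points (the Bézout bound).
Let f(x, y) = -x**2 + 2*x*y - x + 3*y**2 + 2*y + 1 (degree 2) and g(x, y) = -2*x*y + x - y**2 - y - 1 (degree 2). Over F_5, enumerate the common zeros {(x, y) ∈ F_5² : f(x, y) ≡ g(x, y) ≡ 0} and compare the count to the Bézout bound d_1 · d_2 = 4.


Common zeros: ∅; count = 0; Bézout bound = 4.

deg(f) = 2, deg(g) = 2, so Bézout bound = 4.
Scan x ∈ F_5. For each x, list the y ∈ F_5 with f(x, y) ≡ 0 and those with g(x, y) ≡ 0 (mod 5); the common zeros in that column are the intersection.
  x = 0: f ≡ 0 at y ∈ ∅; g ≡ 0 at y ∈ ∅; common: ∅.
  x = 1: f ≡ 0 at y ∈ ∅; g ≡ 0 at y ∈ {0, 2}; common: ∅.
  x = 2: f ≡ 0 at y ∈ {0, 3}; g ≡ 0 at y ∈ {1, 4}; common: ∅.
  x = 3: f ≡ 0 at y ∈ {1, 3}; g ≡ 0 at y ∈ ∅; common: ∅.
  x = 4: f ≡ 0 at y ∈ ∅; g ≡ 0 at y ∈ ∅; common: ∅.
Collecting: common zeros = ∅, so the count is 0.
Comparison with the Bézout bound: 0 ≤ 4 = deg(f)·deg(g), as expected for curves with no common component (the affine F_5-count falls short of the bound because intersections may lie at infinity, over extension fields, or carry multiplicity).


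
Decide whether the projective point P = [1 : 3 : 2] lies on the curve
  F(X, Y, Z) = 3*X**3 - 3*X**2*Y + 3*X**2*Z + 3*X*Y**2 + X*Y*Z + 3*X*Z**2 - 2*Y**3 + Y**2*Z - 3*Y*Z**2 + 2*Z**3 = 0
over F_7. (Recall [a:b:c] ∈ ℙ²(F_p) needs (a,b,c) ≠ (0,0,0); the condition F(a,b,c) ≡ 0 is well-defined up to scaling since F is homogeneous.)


F(1,3,2) ≡ 3 (mod 7); P is NOT on the curve.

Evaluate F(1, 3, 2) term-by-term (mod 7).
  3*X**3 ↦ 3·1·1·1 = 3
  -3*X**2*Y ↦ -3·1·3·1 = -9
  3*X**2*Z ↦ 3·1·1·2 = 6
  3*X*Y**2 ↦ 3·1·9·1 = 27
  X*Y*Z ↦ 1·1·3·2 = 6
  3*X*Z**2 ↦ 3·1·1·4 = 12
  -2*Y**3 ↦ -2·1·27·1 = -54
  Y**2*Z ↦ 1·1·9·2 = 18
  -3*Y*Z**2 ↦ -3·1·3·4 = -36
  2*Z**3 ↦ 2·1·1·8 = 16
Sum: F(1, 3, 2) = (3) + (-9) + (6) + (27) + (6) + (12) + (-54) + (18) + (-36) + (16) = -11.
Reducing mod 7: -11 ≡ 3 (mod 7).
Since F(a, b, c) ≡ 3 ≠ 0 (mod 7), P does NOT lie on the curve.


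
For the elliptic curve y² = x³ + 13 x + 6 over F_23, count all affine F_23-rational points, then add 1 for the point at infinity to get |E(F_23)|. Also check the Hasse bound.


Affine points = {(0, 11), (0, 12), (3, 7), (3, 16), (5, 9), (5, 14), (6, 1), (6, 22), (7, 7), (7, 16), (8, 1), (8, 22), (9, 1), (9, 22), (10, 3), (10, 20), (11, 10), (11, 13), (12, 2), (12, 21), (13, 7), (13, 16), (16, 3), (16, 20), (18, 0), (20, 3), (20, 20), (21, 8), (21, 15)}; affine count = 29; |E(F_23)| = 30.

Discriminant check: Δ ∝ 4a³ + 27b² = 4·13³ + 27·6² = 4·2197 + 27·36 ≡ 8 (mod 23). Nonzero ⇒ E is nonsingular.
For each x ∈ F_23, compute rhs = x³ + 13·x + 6 mod 23, then count y ∈ F_23 with y² ≡ rhs.
  x = 0: rhs = 6, matching y values: 11, 12 (2 points).
  x = 1: rhs = 20, matching y values: none (0 points).
  x = 2: rhs = 17, matching y values: none (0 points).
  x = 3: rhs = 3, matching y values: 7, 16 (2 points).
  x = 4: rhs = 7, matching y values: none (0 points).
  x = 5: rhs = 12, matching y values: 9, 14 (2 points).
  x = 6: rhs = 1, matching y values: 1, 22 (2 points).
  x = 7: rhs = 3, matching y values: 7, 16 (2 points).
  x = 8: rhs = 1, matching y values: 1, 22 (2 points).
  x = 9: rhs = 1, matching y values: 1, 22 (2 points).
  x = 10: rhs = 9, matching y values: 3, 20 (2 points).
  x = 11: rhs = 8, matching y values: 10, 13 (2 points).
  x = 12: rhs = 4, matching y values: 2, 21 (2 points).
  x = 13: rhs = 3, matching y values: 7, 16 (2 points).
  x = 14: rhs = 11, matching y values: none (0 points).
  x = 15: rhs = 11, matching y values: none (0 points).
  x = 16: rhs = 9, matching y values: 3, 20 (2 points).
  x = 17: rhs = 11, matching y values: none (0 points).
  x = 18: rhs = 0, matching y values: 0 (1 points).
  x = 19: rhs = 5, matching y values: none (0 points).
  x = 20: rhs = 9, matching y values: 3, 20 (2 points).
  x = 21: rhs = 18, matching y values: 8, 15 (2 points).
  x = 22: rhs = 15, matching y values: none (0 points).
Total affine count: 29.
Full point count |E(F_23)| = 29 + 1 = 30.
Hasse bound: |30 − (23+1)| = |6| = 6 ≤ 2√23 ≈ 9.5917 ✓.


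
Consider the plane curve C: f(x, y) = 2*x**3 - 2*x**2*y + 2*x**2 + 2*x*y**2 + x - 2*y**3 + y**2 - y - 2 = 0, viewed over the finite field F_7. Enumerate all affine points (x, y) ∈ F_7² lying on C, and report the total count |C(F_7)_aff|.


Affine F_7-points: {(1, 2), (4, 5), (5, 4)}; count = 3.

For each of the 49 pairs (x, y) ∈ F_7², evaluate f(x, y) mod 7. Record the zeros.
  x = 0: [0↦5, 1↦3, 2↦5, 3↦6, 4↦1, 5↦6, 6↦2]  zeros at y ∈ ∅
  x = 1: [0↦3, 1↦1, 2↦0, 3↦2, 4↦2, 5↦2, 6↦4]  zeros at y ∈ {2}
  x = 2: [0↦3, 1↦4, 2↦3, 3↦2, 4↦3, 5↦1, 6↦5]  zeros at y ∈ ∅
  x = 3: [0↦3, 1↦3, 2↦5, 3↦4, 4↦2, 5↦1, 6↦3]  zeros at y ∈ ∅
  x = 4: [0↦1, 1↦3, 2↦4, 3↦6, 4↦4, 5↦0, 6↦3]  zeros at y ∈ {5}
  x = 5: [0↦2, 1↦2, 2↦5, 3↦6, 4↦0, 5↦3, 6↦3]  zeros at y ∈ {4}
  x = 6: [0↦4, 1↦5, 2↦6, 3↦2, 4↦2, 5↦1, 6↦1]  zeros at y ∈ ∅
Collecting zeros: affine points = {(1, 2), (4, 5), (5, 4)}.
Total count |C(F_7)_aff| = 3.


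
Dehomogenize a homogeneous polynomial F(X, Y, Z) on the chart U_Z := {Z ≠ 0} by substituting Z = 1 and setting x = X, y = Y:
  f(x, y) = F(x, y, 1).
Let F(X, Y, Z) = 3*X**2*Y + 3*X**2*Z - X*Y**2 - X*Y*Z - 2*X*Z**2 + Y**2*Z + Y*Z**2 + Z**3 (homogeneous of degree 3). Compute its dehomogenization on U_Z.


f(x, y) = 3*x**2*y + 3*x**2 - x*y**2 - x*y - 2*x + y**2 + y + 1

On U_Z we set Z = 1. Each monomial c·X^i·Y^j·Z^k in F becomes c·x^i·y^j·1^k = c·x^i·y^j.
Substituting Z = 1: F(X, Y, 1) = 3*x**2*y + 3*x**2 - x*y**2 - x*y - 2*x + y**2 + y + 1.
Note: deg(f) ≤ deg(F) = 3; strict inequality happens when F is divisible by Z (lost terms).


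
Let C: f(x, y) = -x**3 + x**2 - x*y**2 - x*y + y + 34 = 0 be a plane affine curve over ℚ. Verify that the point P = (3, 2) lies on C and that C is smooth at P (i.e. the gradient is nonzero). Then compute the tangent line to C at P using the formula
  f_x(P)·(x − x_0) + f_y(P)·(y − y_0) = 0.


Tangent line at P: -27*x - 14*y + 109 = 0.

Step 1: f(3, 2) = 0, so P lies on C.
Step 2: partial derivatives
  f_x(x, y) = -3*x**2 + 2*x - y**2 - y, f_y(x, y) = -2*x*y - x + 1.
  f_x(P) = -27, f_y(P) = -14 (gradient nonzero, so P is smooth).
Step 3: tangent line at P: -27·(x − 3) + -14·(y − 2) = 0.
Expanding: -27*x - 14*y + 109 = 0.


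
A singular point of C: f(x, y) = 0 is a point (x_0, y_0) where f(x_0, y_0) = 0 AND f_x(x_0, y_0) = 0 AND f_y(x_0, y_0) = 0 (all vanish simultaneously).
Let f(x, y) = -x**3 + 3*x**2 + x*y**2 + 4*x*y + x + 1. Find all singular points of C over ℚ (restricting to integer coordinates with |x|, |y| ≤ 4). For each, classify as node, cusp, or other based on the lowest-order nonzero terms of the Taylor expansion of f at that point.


Singular points: {(1, -2)}; classification: cusp.

Compute partial derivatives:
  f_x = -3*x**2 + 6*x + y**2 + 4*y + 1.
  f_y = 2*x*y + 4*x.
Scan x_0 ∈ {−4, ..., 4}. For each x_0, f_y(x_0, y) is a polynomial in y; find its integer roots y ∈ {−4, ..., 4}, then test f_x and f at those candidates.
  x = -4: f_y(-4, y) = -8*y - 16; vanishes at y ∈ {-2}. (-4, -2): f_x = -75 ≠ 0.
  x = -3: f_y(-3, y) = -6*y - 12; vanishes at y ∈ {-2}. (-3, -2): f_x = -48 ≠ 0.
  x = -2: f_y(-2, y) = -4*y - 8; vanishes at y ∈ {-2}. (-2, -2): f_x = -27 ≠ 0.
  x = -1: f_y(-1, y) = -2*y - 4; vanishes at y ∈ {-2}. (-1, -2): f_x = -12 ≠ 0.
  x = 0: f_y(0, y) = 0; vanishes at y ∈ {-4, -3, -2, -1, 0, 1, 2, 3, 4}. (0, -4): f_x = 1 ≠ 0; (0, -3): f_x = -2 ≠ 0; (0, -2): f_x = -3 ≠ 0; (0, -1): f_x = -2 ≠ 0; (0, 0): f_x = 1 ≠ 0; (0, 1): f_x = 6 ≠ 0; (0, 2): f_x = 13 ≠ 0; (0, 3): f_x = 22 ≠ 0; (0, 4): f_x = 33 ≠ 0.
  x = 1: f_y(1, y) = 2*y + 4; vanishes at y ∈ {-2}. (1, -2): f_x = 0, f = 0 — SINGULAR.
  x = 2: f_y(2, y) = 4*y + 8; vanishes at y ∈ {-2}. (2, -2): f_x = -3 ≠ 0.
  x = 3: f_y(3, y) = 6*y + 12; vanishes at y ∈ {-2}. (3, -2): f_x = -12 ≠ 0.
  x = 4: f_y(4, y) = 8*y + 16; vanishes at y ∈ {-2}. (4, -2): f_x = -27 ≠ 0.
Only singular point on the grid: (1, -2).
Classify: substitute x = 1 + u, y = -2 + v and expand: f = -u**3 + u*v**2 + v**2.
No constant or linear terms (consistent with a singular point). Quadratic part: v**2. Cubic part: -u**3 + u*v**2.
The quadratic part v**2 is a perfect square, so there is a single (double) tangent line v = 0, i.e. y = -2. Restricting the cubic part to that line (v = 0) leaves -u**3 ≠ 0, so f is not divisible by v and the branch is v² ≈ u**3 to lowest order — this is a cusp.
Classification: cusp.
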